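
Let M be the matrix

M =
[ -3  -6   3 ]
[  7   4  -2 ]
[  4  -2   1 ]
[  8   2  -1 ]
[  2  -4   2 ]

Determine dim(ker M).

Row reduce to echelon form.
R2 ← R2 + (7/3)·R1: [0, -10, 5]
R3 ← R3 + (4/3)·R1: [0, -10, 5]
R4 ← R4 + (8/3)·R1: [0, -14, 7]
R5 ← R5 + (2/3)·R1: [0, -8, 4]
R3 ← R3 − R2: [0, 0, 0]
R4 ← R4 − (7/5)·R2: [0, 0, 0]
R5 ← R5 − (4/5)·R2: [0, 0, 0]
2 nonzero rows, so rank(M) = 2.
M has 3 columns; by rank–nullity, nullity = 3 − 2 = 1.

1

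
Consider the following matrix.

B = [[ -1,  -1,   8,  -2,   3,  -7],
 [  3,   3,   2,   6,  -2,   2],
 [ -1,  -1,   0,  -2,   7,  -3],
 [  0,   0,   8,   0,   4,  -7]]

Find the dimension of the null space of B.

Row reduce to echelon form.
R2 ← R2 + (3)·R1: [0, 0, 26, 0, 7, -19]
R3 ← R3 − R1: [0, 0, -8, 0, 4, 4]
R3 ← R3 + (4/13)·R2: [0, 0, 0, 0, 80/13, -24/13]
R4 ← R4 − (4/13)·R2: [0, 0, 0, 0, 24/13, -15/13]
R4 ← R4 − (3/10)·R3: [0, 0, 0, 0, 0, -3/5]
4 nonzero rows, so rank(B) = 4.
B has 6 columns; by rank–nullity, nullity = 6 − 4 = 2.

2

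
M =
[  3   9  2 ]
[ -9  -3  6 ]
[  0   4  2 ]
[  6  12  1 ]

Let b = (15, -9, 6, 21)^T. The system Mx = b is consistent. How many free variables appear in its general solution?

Row reduce the augmented matrix [M | b].
R2 ← R2 + (3)·R1: [0, 24, 12, 36]
R4 ← R4 − (2)·R1: [0, -6, -3, -9]
R3 ← R3 − (1/6)·R2: [0, 0, 0, 0]
R4 ← R4 + (1/4)·R2: [0, 0, 0, 0]
The echelon form has 2 nonzero rows, and every pivot lies in the first 3 columns, so rank(M) = rank([M|b]) = 2.
The system is consistent.
Free variables = (unknowns) − (rank) = 3 − 2 = 1.

1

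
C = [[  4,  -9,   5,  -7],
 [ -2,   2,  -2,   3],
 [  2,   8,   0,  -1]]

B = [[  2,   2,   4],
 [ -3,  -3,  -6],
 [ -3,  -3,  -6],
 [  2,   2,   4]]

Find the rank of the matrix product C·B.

First compute CB:
[[  6,   6,  12],
 [  2,   2,   4],
 [-22, -22, -44]]
Now row reduce the product.
R2 ← R2 − (1/3)·R1: [0, 0, 0]
R3 ← R3 + (11/3)·R1: [0, 0, 0]
1 nonzero row, so rank(CB) = 1.

1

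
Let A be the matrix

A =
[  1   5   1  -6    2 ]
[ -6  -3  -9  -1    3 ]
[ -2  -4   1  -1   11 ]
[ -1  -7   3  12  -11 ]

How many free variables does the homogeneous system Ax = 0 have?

1

Row reduce to echelon form.
R2 ← R2 + (6)·R1: [0, 27, -3, -37, 15]
R3 ← R3 + (2)·R1: [0, 6, 3, -13, 15]
R4 ← R4 + R1: [0, -2, 4, 6, -9]
R3 ← R3 − (2/9)·R2: [0, 0, 11/3, -43/9, 35/3]
R4 ← R4 + (2/27)·R2: [0, 0, 34/9, 88/27, -71/9]
R4 ← R4 − (34/33)·R3: [0, 0, 0, 90/11, -219/11]
4 nonzero rows, so rank(A) = 4.
A has 5 columns; by rank–nullity, nullity = 5 − 4 = 1.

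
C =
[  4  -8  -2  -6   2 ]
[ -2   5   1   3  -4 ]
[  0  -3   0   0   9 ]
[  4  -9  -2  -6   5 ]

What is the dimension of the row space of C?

Row reduce to echelon form.
R2 ← R2 + (1/2)·R1: [0, 1, 0, 0, -3]
R4 ← R4 − R1: [0, -1, 0, 0, 3]
R3 ← R3 + (3)·R2: [0, 0, 0, 0, 0]
R4 ← R4 + R2: [0, 0, 0, 0, 0]
Echelon form has 2 nonzero rows, so rank(C) = 2.
The row space has dimension equal to the rank: 2.

2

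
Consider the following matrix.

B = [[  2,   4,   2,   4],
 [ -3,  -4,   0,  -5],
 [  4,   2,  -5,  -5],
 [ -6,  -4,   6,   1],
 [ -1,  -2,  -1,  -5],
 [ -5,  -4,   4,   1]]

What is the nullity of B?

Row reduce to echelon form.
R2 ← R2 + (3/2)·R1: [0, 2, 3, 1]
R3 ← R3 − (2)·R1: [0, -6, -9, -13]
R4 ← R4 + (3)·R1: [0, 8, 12, 13]
R5 ← R5 + (1/2)·R1: [0, 0, 0, -3]
R6 ← R6 + (5/2)·R1: [0, 6, 9, 11]
R3 ← R3 + (3)·R2: [0, 0, 0, -10]
R4 ← R4 − (4)·R2: [0, 0, 0, 9]
R6 ← R6 − (3)·R2: [0, 0, 0, 8]
R4 ← R4 + (9/10)·R3: [0, 0, 0, 0]
R5 ← R5 − (3/10)·R3: [0, 0, 0, 0]
R6 ← R6 + (4/5)·R3: [0, 0, 0, 0]
3 nonzero rows, so rank(B) = 3.
B has 4 columns; by rank–nullity, nullity = 4 − 3 = 1.

1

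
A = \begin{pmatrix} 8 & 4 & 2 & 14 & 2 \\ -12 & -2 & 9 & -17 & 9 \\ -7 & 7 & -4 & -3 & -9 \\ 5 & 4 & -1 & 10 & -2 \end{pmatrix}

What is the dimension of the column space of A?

3

Row reduce to echelon form.
R2 ← R2 + (3/2)·R1: [0, 4, 12, 4, 12]
R3 ← R3 + (7/8)·R1: [0, 21/2, -9/4, 37/4, -29/4]
R4 ← R4 − (5/8)·R1: [0, 3/2, -9/4, 5/4, -13/4]
R3 ← R3 − (21/8)·R2: [0, 0, -135/4, -5/4, -155/4]
R4 ← R4 − (3/8)·R2: [0, 0, -27/4, -1/4, -31/4]
R4 ← R4 − (1/5)·R3: [0, 0, 0, 0, 0]
Echelon form has 3 nonzero rows, so rank(A) = 3.
The column space has dimension equal to the rank: 3.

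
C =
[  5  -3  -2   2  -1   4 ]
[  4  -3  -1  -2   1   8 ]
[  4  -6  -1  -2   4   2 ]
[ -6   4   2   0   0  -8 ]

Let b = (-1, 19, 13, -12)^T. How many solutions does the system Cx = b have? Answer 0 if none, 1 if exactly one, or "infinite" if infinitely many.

Row reduce the augmented matrix [C | b].
R2 ← R2 − (4/5)·R1: [0, -3/5, 3/5, -18/5, 9/5, 24/5, 99/5]
R3 ← R3 − (4/5)·R1: [0, -18/5, 3/5, -18/5, 24/5, -6/5, 69/5]
R4 ← R4 + (6/5)·R1: [0, 2/5, -2/5, 12/5, -6/5, -16/5, -66/5]
R3 ← R3 − (6)·R2: [0, 0, -3, 18, -6, -30, -105]
R4 ← R4 + (2/3)·R2: [0, 0, 0, 0, 0, 0, 0]
The echelon form has 3 nonzero rows, and every pivot lies in the first 6 columns, so rank(C) = rank([C|b]) = 3.
The system is consistent.
rank = 3 < 6 unknowns, so there are infinitely many solutions.

infinite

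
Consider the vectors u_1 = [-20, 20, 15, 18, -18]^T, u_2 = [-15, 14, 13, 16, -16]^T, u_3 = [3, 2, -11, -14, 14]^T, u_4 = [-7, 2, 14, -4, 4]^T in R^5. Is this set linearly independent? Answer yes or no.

Form the matrix with these vectors as rows and row reduce.
R2 ← R2 − (3/4)·R1: [0, -1, 7/4, 5/2, -5/2]
R3 ← R3 + (3/20)·R1: [0, 5, -35/4, -113/10, 113/10]
R4 ← R4 − (7/20)·R1: [0, -5, 35/4, -103/10, 103/10]
R3 ← R3 + (5)·R2: [0, 0, 0, 6/5, -6/5]
R4 ← R4 − (5)·R2: [0, 0, 0, -114/5, 114/5]
R4 ← R4 + (19)·R3: [0, 0, 0, 0, 0]
3 nonzero rows, so the 4 vectors span a space of dimension 3.
Since 3 < 4, the vectors are linearly dependent.

no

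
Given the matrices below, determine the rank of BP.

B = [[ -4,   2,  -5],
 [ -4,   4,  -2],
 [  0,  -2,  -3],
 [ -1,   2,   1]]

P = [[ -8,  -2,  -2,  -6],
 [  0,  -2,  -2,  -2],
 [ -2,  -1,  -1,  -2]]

First compute BP:
[[ 42,   9,   9,  30],
 [ 36,   2,   2,  20],
 [  6,   7,   7,  10],
 [  6,  -3,  -3,   0]]
Now row reduce the product.
R2 ← R2 − (6/7)·R1: [0, -40/7, -40/7, -40/7]
R3 ← R3 − (1/7)·R1: [0, 40/7, 40/7, 40/7]
R4 ← R4 − (1/7)·R1: [0, -30/7, -30/7, -30/7]
R3 ← R3 + R2: [0, 0, 0, 0]
R4 ← R4 − (3/4)·R2: [0, 0, 0, 0]
2 nonzero rows, so rank(BP) = 2.

2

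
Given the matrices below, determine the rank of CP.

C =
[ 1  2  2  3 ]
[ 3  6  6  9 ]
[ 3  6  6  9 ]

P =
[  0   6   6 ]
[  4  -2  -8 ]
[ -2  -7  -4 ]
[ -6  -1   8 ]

1

First compute CP:
[[-14, -15,   6],
 [-42, -45,  18],
 [-42, -45,  18]]
Now row reduce the product.
R2 ← R2 − (3)·R1: [0, 0, 0]
R3 ← R3 − (3)·R1: [0, 0, 0]
1 nonzero row, so rank(CP) = 1.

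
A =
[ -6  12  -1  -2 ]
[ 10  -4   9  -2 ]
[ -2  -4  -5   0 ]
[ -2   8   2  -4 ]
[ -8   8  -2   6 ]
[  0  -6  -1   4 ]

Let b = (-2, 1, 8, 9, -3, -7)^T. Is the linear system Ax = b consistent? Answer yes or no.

no

Row reduce the augmented matrix [A | b].
R2 ← R2 + (5/3)·R1: [0, 16, 22/3, -16/3, -7/3]
R3 ← R3 − (1/3)·R1: [0, -8, -14/3, 2/3, 26/3]
R4 ← R4 − (1/3)·R1: [0, 4, 7/3, -10/3, 29/3]
R5 ← R5 − (4/3)·R1: [0, -8, -2/3, 26/3, -1/3]
R3 ← R3 + (1/2)·R2: [0, 0, -1, -2, 15/2]
R4 ← R4 − (1/4)·R2: [0, 0, 1/2, -2, 41/4]
R5 ← R5 + (1/2)·R2: [0, 0, 3, 6, -3/2]
R6 ← R6 + (3/8)·R2: [0, 0, 7/4, 2, -63/8]
R4 ← R4 + (1/2)·R3: [0, 0, 0, -3, 14]
R5 ← R5 + (3)·R3: [0, 0, 0, 0, 21]
R6 ← R6 + (7/4)·R3: [0, 0, 0, -3/2, 21/4]
R6 ← R6 − (1/2)·R4: [0, 0, 0, 0, -7/4]
R6 ← R6 + (1/12)·R5: [0, 0, 0, 0, 0]
The echelon form has 5 nonzero rows; the last pivot sits in the augmented column, so rank(A) = 4 but rank([A|b]) = 5.
Since the ranks differ, the system is inconsistent.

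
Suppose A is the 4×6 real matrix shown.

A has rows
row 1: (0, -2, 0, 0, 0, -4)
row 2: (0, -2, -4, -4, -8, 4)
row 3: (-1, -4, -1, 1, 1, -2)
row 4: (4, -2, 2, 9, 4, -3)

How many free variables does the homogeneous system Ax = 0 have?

Row reduce to echelon form.
Swap R1 ↔ R3
R4 ← R4 + (4)·R1: [0, -18, -2, 13, 8, -11]
R3 ← R3 − R2: [0, 0, 4, 4, 8, -8]
R4 ← R4 − (9)·R2: [0, 0, 34, 49, 80, -47]
R4 ← R4 − (17/2)·R3: [0, 0, 0, 15, 12, 21]
4 nonzero rows, so rank(A) = 4.
A has 6 columns; by rank–nullity, nullity = 6 − 4 = 2.

2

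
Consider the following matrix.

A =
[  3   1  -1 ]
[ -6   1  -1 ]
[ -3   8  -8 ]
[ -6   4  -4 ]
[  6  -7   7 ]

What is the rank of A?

2

Row reduce to echelon form.
R2 ← R2 + (2)·R1: [0, 3, -3]
R3 ← R3 + R1: [0, 9, -9]
R4 ← R4 + (2)·R1: [0, 6, -6]
R5 ← R5 − (2)·R1: [0, -9, 9]
R3 ← R3 − (3)·R2: [0, 0, 0]
R4 ← R4 − (2)·R2: [0, 0, 0]
R5 ← R5 + (3)·R2: [0, 0, 0]
Echelon form has 2 nonzero rows, so rank(A) = 2.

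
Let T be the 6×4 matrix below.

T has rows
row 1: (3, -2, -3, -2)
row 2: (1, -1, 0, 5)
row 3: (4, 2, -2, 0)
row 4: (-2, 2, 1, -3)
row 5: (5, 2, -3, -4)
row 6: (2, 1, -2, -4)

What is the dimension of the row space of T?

Row reduce to echelon form.
R2 ← R2 − (1/3)·R1: [0, -1/3, 1, 17/3]
R3 ← R3 − (4/3)·R1: [0, 14/3, 2, 8/3]
R4 ← R4 + (2/3)·R1: [0, 2/3, -1, -13/3]
R5 ← R5 − (5/3)·R1: [0, 16/3, 2, -2/3]
R6 ← R6 − (2/3)·R1: [0, 7/3, 0, -8/3]
R3 ← R3 + (14)·R2: [0, 0, 16, 82]
R4 ← R4 + (2)·R2: [0, 0, 1, 7]
R5 ← R5 + (16)·R2: [0, 0, 18, 90]
R6 ← R6 + (7)·R2: [0, 0, 7, 37]
R4 ← R4 − (1/16)·R3: [0, 0, 0, 15/8]
R5 ← R5 − (9/8)·R3: [0, 0, 0, -9/4]
R6 ← R6 − (7/16)·R3: [0, 0, 0, 9/8]
R5 ← R5 + (6/5)·R4: [0, 0, 0, 0]
R6 ← R6 − (3/5)·R4: [0, 0, 0, 0]
Echelon form has 4 nonzero rows, so rank(T) = 4.
The row space has dimension equal to the rank: 4.

4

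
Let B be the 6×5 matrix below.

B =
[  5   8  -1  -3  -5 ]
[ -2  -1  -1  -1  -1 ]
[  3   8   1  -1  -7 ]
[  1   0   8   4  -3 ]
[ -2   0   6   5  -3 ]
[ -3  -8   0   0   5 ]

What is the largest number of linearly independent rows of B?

4

Row reduce to echelon form.
R2 ← R2 + (2/5)·R1: [0, 11/5, -7/5, -11/5, -3]
R3 ← R3 − (3/5)·R1: [0, 16/5, 8/5, 4/5, -4]
R4 ← R4 − (1/5)·R1: [0, -8/5, 41/5, 23/5, -2]
R5 ← R5 + (2/5)·R1: [0, 16/5, 28/5, 19/5, -5]
R6 ← R6 + (3/5)·R1: [0, -16/5, -3/5, -9/5, 2]
R3 ← R3 − (16/11)·R2: [0, 0, 40/11, 4, 4/11]
R4 ← R4 + (8/11)·R2: [0, 0, 79/11, 3, -46/11]
R5 ← R5 − (16/11)·R2: [0, 0, 84/11, 7, -7/11]
R6 ← R6 + (16/11)·R2: [0, 0, -29/11, -5, -26/11]
R4 ← R4 − (79/40)·R3: [0, 0, 0, -49/10, -49/10]
R5 ← R5 − (21/10)·R3: [0, 0, 0, -7/5, -7/5]
R6 ← R6 + (29/40)·R3: [0, 0, 0, -21/10, -21/10]
R5 ← R5 − (2/7)·R4: [0, 0, 0, 0, 0]
R6 ← R6 − (3/7)·R4: [0, 0, 0, 0, 0]
Echelon form has 4 nonzero rows, so rank(B) = 4.
The rank gives the maximum number of linearly independent rows: 4.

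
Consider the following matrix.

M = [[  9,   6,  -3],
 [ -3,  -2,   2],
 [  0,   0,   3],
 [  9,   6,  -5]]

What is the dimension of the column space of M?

2

Row reduce to echelon form.
R2 ← R2 + (1/3)·R1: [0, 0, 1]
R4 ← R4 − R1: [0, 0, -2]
R3 ← R3 − (3)·R2: [0, 0, 0]
R4 ← R4 + (2)·R2: [0, 0, 0]
Echelon form has 2 nonzero rows, so rank(M) = 2.
The column space has dimension equal to the rank: 2.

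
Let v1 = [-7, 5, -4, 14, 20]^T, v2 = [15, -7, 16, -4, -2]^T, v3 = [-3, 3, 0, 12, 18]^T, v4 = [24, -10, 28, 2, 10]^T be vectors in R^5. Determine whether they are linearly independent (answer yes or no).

Form the matrix with these vectors as rows and row reduce.
R2 ← R2 + (15/7)·R1: [0, 26/7, 52/7, 26, 286/7]
R3 ← R3 − (3/7)·R1: [0, 6/7, 12/7, 6, 66/7]
R4 ← R4 + (24/7)·R1: [0, 50/7, 100/7, 50, 550/7]
R3 ← R3 − (3/13)·R2: [0, 0, 0, 0, 0]
R4 ← R4 − (25/13)·R2: [0, 0, 0, 0, 0]
2 nonzero rows, so the 4 vectors span a space of dimension 2.
Since 2 < 4, the vectors are linearly dependent.

no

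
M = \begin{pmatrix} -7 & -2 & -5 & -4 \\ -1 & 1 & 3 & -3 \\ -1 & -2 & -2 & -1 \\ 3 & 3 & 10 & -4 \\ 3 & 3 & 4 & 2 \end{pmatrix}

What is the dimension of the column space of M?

3

Row reduce to echelon form.
R2 ← R2 − (1/7)·R1: [0, 9/7, 26/7, -17/7]
R3 ← R3 − (1/7)·R1: [0, -12/7, -9/7, -3/7]
R4 ← R4 + (3/7)·R1: [0, 15/7, 55/7, -40/7]
R5 ← R5 + (3/7)·R1: [0, 15/7, 13/7, 2/7]
R3 ← R3 + (4/3)·R2: [0, 0, 11/3, -11/3]
R4 ← R4 − (5/3)·R2: [0, 0, 5/3, -5/3]
R5 ← R5 − (5/3)·R2: [0, 0, -13/3, 13/3]
R4 ← R4 − (5/11)·R3: [0, 0, 0, 0]
R5 ← R5 + (13/11)·R3: [0, 0, 0, 0]
Echelon form has 3 nonzero rows, so rank(M) = 3.
The column space has dimension equal to the rank: 3.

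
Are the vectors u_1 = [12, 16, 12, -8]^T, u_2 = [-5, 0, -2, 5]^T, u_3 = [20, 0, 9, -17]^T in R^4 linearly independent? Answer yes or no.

yes

Form the matrix with these vectors as rows and row reduce.
R2 ← R2 + (5/12)·R1: [0, 20/3, 3, 5/3]
R3 ← R3 − (5/3)·R1: [0, -80/3, -11, -11/3]
R3 ← R3 + (4)·R2: [0, 0, 1, 3]
3 nonzero rows, so the 3 vectors span a space of dimension 3.
Since 3 = 3, the vectors are linearly independent.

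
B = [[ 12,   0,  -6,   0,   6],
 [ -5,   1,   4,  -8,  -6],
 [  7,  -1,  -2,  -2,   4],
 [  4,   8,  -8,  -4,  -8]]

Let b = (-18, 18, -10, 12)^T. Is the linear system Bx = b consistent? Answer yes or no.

yes

Row reduce the augmented matrix [B | b].
R2 ← R2 + (5/12)·R1: [0, 1, 3/2, -8, -7/2, 21/2]
R3 ← R3 − (7/12)·R1: [0, -1, 3/2, -2, 1/2, 1/2]
R4 ← R4 − (1/3)·R1: [0, 8, -6, -4, -10, 18]
R3 ← R3 + R2: [0, 0, 3, -10, -3, 11]
R4 ← R4 − (8)·R2: [0, 0, -18, 60, 18, -66]
R4 ← R4 + (6)·R3: [0, 0, 0, 0, 0, 0]
The echelon form has 3 nonzero rows, and every pivot lies in the first 5 columns, so rank(B) = rank([B|b]) = 3.
The system is consistent.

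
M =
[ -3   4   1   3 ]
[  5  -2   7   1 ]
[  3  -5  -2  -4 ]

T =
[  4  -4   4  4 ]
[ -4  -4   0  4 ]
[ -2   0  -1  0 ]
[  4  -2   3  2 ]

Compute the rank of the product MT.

First compute MT:
[[-18, -10,  -4,  10],
 [ 18, -14,  16,  14],
 [ 20,  16,   2, -16]]
Now row reduce the product.
R2 ← R2 + R1: [0, -24, 12, 24]
R3 ← R3 + (10/9)·R1: [0, 44/9, -22/9, -44/9]
R3 ← R3 + (11/54)·R2: [0, 0, 0, 0]
2 nonzero rows, so rank(MT) = 2.

2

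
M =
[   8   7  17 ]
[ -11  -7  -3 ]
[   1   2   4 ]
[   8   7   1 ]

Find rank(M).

Row reduce to echelon form.
R2 ← R2 + (11/8)·R1: [0, 21/8, 163/8]
R3 ← R3 − (1/8)·R1: [0, 9/8, 15/8]
R4 ← R4 − R1: [0, 0, -16]
R3 ← R3 − (3/7)·R2: [0, 0, -48/7]
R4 ← R4 − (7/3)·R3: [0, 0, 0]
Echelon form has 3 nonzero rows, so rank(M) = 3.

3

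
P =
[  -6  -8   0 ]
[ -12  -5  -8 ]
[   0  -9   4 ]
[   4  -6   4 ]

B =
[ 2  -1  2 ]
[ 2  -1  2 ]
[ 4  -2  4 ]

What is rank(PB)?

First compute PB:
[[-28,  14, -28],
 [-66,  33, -66],
 [ -2,   1,  -2],
 [ 12,  -6,  12]]
Now row reduce the product.
R2 ← R2 − (33/14)·R1: [0, 0, 0]
R3 ← R3 − (1/14)·R1: [0, 0, 0]
R4 ← R4 + (3/7)·R1: [0, 0, 0]
1 nonzero row, so rank(PB) = 1.

1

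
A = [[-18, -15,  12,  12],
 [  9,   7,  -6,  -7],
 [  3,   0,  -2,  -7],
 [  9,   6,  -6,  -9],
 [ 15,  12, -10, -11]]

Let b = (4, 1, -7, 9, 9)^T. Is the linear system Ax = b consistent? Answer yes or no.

no

Row reduce the augmented matrix [A | b].
R2 ← R2 + (1/2)·R1: [0, -1/2, 0, -1, 3]
R3 ← R3 + (1/6)·R1: [0, -5/2, 0, -5, -19/3]
R4 ← R4 + (1/2)·R1: [0, -3/2, 0, -3, 11]
R5 ← R5 + (5/6)·R1: [0, -1/2, 0, -1, 37/3]
R3 ← R3 − (5)·R2: [0, 0, 0, 0, -64/3]
R4 ← R4 − (3)·R2: [0, 0, 0, 0, 2]
R5 ← R5 − R2: [0, 0, 0, 0, 28/3]
R4 ← R4 + (3/32)·R3: [0, 0, 0, 0, 0]
R5 ← R5 + (7/16)·R3: [0, 0, 0, 0, 0]
The echelon form has 3 nonzero rows; the last pivot sits in the augmented column, so rank(A) = 2 but rank([A|b]) = 3.
Since the ranks differ, the system is inconsistent.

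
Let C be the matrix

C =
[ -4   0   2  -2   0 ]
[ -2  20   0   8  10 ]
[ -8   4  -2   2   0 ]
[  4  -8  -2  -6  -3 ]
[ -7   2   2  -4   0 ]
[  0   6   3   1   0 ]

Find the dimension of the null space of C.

Row reduce to echelon form.
R2 ← R2 − (1/2)·R1: [0, 20, -1, 9, 10]
R3 ← R3 − (2)·R1: [0, 4, -6, 6, 0]
R4 ← R4 + R1: [0, -8, 0, -8, -3]
R5 ← R5 − (7/4)·R1: [0, 2, -3/2, -1/2, 0]
R3 ← R3 − (1/5)·R2: [0, 0, -29/5, 21/5, -2]
R4 ← R4 + (2/5)·R2: [0, 0, -2/5, -22/5, 1]
R5 ← R5 − (1/10)·R2: [0, 0, -7/5, -7/5, -1]
R6 ← R6 − (3/10)·R2: [0, 0, 33/10, -17/10, -3]
R4 ← R4 − (2/29)·R3: [0, 0, 0, -136/29, 33/29]
R5 ← R5 − (7/29)·R3: [0, 0, 0, -70/29, -15/29]
R6 ← R6 + (33/58)·R3: [0, 0, 0, 20/29, -120/29]
R5 ← R5 − (35/68)·R4: [0, 0, 0, 0, -75/68]
R6 ← R6 + (5/34)·R4: [0, 0, 0, 0, -135/34]
R6 ← R6 − (18/5)·R5: [0, 0, 0, 0, 0]
5 nonzero rows, so rank(C) = 5.
C has 5 columns; by rank–nullity, nullity = 5 − 5 = 0.

0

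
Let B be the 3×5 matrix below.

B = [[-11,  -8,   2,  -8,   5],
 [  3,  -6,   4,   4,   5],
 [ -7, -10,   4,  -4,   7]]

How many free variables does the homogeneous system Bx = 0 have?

Row reduce to echelon form.
R2 ← R2 + (3/11)·R1: [0, -90/11, 50/11, 20/11, 70/11]
R3 ← R3 − (7/11)·R1: [0, -54/11, 30/11, 12/11, 42/11]
R3 ← R3 − (3/5)·R2: [0, 0, 0, 0, 0]
2 nonzero rows, so rank(B) = 2.
B has 5 columns; by rank–nullity, nullity = 5 − 2 = 3.

3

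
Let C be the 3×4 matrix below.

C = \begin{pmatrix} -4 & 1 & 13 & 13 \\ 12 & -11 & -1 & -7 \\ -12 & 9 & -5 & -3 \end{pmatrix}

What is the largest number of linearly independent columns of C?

3

Row reduce to echelon form.
R2 ← R2 + (3)·R1: [0, -8, 38, 32]
R3 ← R3 − (3)·R1: [0, 6, -44, -42]
R3 ← R3 + (3/4)·R2: [0, 0, -31/2, -18]
Echelon form has 3 nonzero rows, so rank(C) = 3.
The rank gives the maximum number of linearly independent columns: 3.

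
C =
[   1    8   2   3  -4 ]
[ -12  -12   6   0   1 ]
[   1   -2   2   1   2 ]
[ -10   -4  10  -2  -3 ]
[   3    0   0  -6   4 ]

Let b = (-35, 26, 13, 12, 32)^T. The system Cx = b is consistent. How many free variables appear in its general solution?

Row reduce the augmented matrix [C | b].
R2 ← R2 + (12)·R1: [0, 84, 30, 36, -47, -394]
R3 ← R3 − R1: [0, -10, 0, -2, 6, 48]
R4 ← R4 + (10)·R1: [0, 76, 30, 28, -43, -338]
R5 ← R5 − (3)·R1: [0, -24, -6, -15, 16, 137]
R3 ← R3 + (5/42)·R2: [0, 0, 25/7, 16/7, 17/42, 23/21]
R4 ← R4 − (19/21)·R2: [0, 0, 20/7, -32/7, -10/21, 388/21]
R5 ← R5 + (2/7)·R2: [0, 0, 18/7, -33/7, 18/7, 171/7]
R4 ← R4 − (4/5)·R3: [0, 0, 0, -32/5, -4/5, 88/5]
R5 ← R5 − (18/25)·R3: [0, 0, 0, -159/25, 57/25, 591/25]
R5 ← R5 − (159/160)·R4: [0, 0, 0, 0, 123/40, 123/20]
The echelon form has 5 nonzero rows, and every pivot lies in the first 5 columns, so rank(C) = rank([C|b]) = 5.
The system is consistent.
Free variables = (unknowns) − (rank) = 5 − 5 = 0.

0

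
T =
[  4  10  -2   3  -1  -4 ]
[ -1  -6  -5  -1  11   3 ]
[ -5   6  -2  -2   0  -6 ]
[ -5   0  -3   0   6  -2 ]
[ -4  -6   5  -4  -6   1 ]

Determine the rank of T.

Row reduce to echelon form.
R2 ← R2 + (1/4)·R1: [0, -7/2, -11/2, -1/4, 43/4, 2]
R3 ← R3 + (5/4)·R1: [0, 37/2, -9/2, 7/4, -5/4, -11]
R4 ← R4 + (5/4)·R1: [0, 25/2, -11/2, 15/4, 19/4, -7]
R5 ← R5 + R1: [0, 4, 3, -1, -7, -3]
R3 ← R3 + (37/7)·R2: [0, 0, -235/7, 3/7, 389/7, -3/7]
R4 ← R4 + (25/7)·R2: [0, 0, -176/7, 20/7, 302/7, 1/7]
R5 ← R5 + (8/7)·R2: [0, 0, -23/7, -9/7, 37/7, -5/7]
R4 ← R4 − (176/235)·R3: [0, 0, 0, 596/235, 358/235, 109/235]
R5 ← R5 − (23/235)·R3: [0, 0, 0, -312/235, -36/235, -158/235]
R5 ← R5 + (78/149)·R4: [0, 0, 0, 0, 96/149, -64/149]
Echelon form has 5 nonzero rows, so rank(T) = 5.

5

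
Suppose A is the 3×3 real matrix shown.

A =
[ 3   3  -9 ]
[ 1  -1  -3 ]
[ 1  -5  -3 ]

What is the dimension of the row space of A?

2

Row reduce to echelon form.
R2 ← R2 − (1/3)·R1: [0, -2, 0]
R3 ← R3 − (1/3)·R1: [0, -6, 0]
R3 ← R3 − (3)·R2: [0, 0, 0]
Echelon form has 2 nonzero rows, so rank(A) = 2.
The row space has dimension equal to the rank: 2.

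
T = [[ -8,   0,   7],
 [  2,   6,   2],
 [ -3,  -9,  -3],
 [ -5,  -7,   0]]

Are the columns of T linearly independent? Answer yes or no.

Row reduce T to echelon form.
R2 ← R2 + (1/4)·R1: [0, 6, 15/4]
R3 ← R3 − (3/8)·R1: [0, -9, -45/8]
R4 ← R4 − (5/8)·R1: [0, -7, -35/8]
R3 ← R3 + (3/2)·R2: [0, 0, 0]
R4 ← R4 + (7/6)·R2: [0, 0, 0]
2 pivots among 3 columns.
Only 2 < 3 pivot columns, so the columns are linearly dependent.

no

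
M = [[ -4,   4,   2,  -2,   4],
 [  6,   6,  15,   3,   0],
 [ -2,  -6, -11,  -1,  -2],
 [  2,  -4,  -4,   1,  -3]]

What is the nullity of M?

Row reduce to echelon form.
R2 ← R2 + (3/2)·R1: [0, 12, 18, 0, 6]
R3 ← R3 − (1/2)·R1: [0, -8, -12, 0, -4]
R4 ← R4 + (1/2)·R1: [0, -2, -3, 0, -1]
R3 ← R3 + (2/3)·R2: [0, 0, 0, 0, 0]
R4 ← R4 + (1/6)·R2: [0, 0, 0, 0, 0]
2 nonzero rows, so rank(M) = 2.
M has 5 columns; by rank–nullity, nullity = 5 − 2 = 3.

3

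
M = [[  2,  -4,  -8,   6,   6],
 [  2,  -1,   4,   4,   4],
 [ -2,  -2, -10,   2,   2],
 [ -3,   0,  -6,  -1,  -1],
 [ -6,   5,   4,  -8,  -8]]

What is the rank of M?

3

Row reduce to echelon form.
R2 ← R2 − R1: [0, 3, 12, -2, -2]
R3 ← R3 + R1: [0, -6, -18, 8, 8]
R4 ← R4 + (3/2)·R1: [0, -6, -18, 8, 8]
R5 ← R5 + (3)·R1: [0, -7, -20, 10, 10]
R3 ← R3 + (2)·R2: [0, 0, 6, 4, 4]
R4 ← R4 + (2)·R2: [0, 0, 6, 4, 4]
R5 ← R5 + (7/3)·R2: [0, 0, 8, 16/3, 16/3]
R4 ← R4 − R3: [0, 0, 0, 0, 0]
R5 ← R5 − (4/3)·R3: [0, 0, 0, 0, 0]
Echelon form has 3 nonzero rows, so rank(M) = 3.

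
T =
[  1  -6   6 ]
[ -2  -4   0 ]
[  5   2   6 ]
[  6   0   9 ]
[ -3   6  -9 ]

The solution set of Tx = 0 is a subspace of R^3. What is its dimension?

Row reduce to echelon form.
R2 ← R2 + (2)·R1: [0, -16, 12]
R3 ← R3 − (5)·R1: [0, 32, -24]
R4 ← R4 − (6)·R1: [0, 36, -27]
R5 ← R5 + (3)·R1: [0, -12, 9]
R3 ← R3 + (2)·R2: [0, 0, 0]
R4 ← R4 + (9/4)·R2: [0, 0, 0]
R5 ← R5 − (3/4)·R2: [0, 0, 0]
2 nonzero rows, so rank(T) = 2.
T has 3 columns; by rank–nullity, nullity = 3 − 2 = 1.

1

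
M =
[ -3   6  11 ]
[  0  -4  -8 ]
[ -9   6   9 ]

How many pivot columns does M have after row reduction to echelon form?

2

Row reduce to echelon form.
R3 ← R3 − (3)·R1: [0, -12, -24]
R3 ← R3 − (3)·R2: [0, 0, 0]
Echelon form has 2 nonzero rows, so rank(M) = 2.
Each nonzero row contributes one pivot column: 2 pivot columns.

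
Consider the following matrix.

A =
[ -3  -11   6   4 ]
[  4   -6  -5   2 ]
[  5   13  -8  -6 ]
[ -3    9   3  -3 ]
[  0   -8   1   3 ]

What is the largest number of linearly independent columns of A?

Row reduce to echelon form.
R2 ← R2 + (4/3)·R1: [0, -62/3, 3, 22/3]
R3 ← R3 + (5/3)·R1: [0, -16/3, 2, 2/3]
R4 ← R4 − R1: [0, 20, -3, -7]
R3 ← R3 − (8/31)·R2: [0, 0, 38/31, -38/31]
R4 ← R4 + (30/31)·R2: [0, 0, -3/31, 3/31]
R5 ← R5 − (12/31)·R2: [0, 0, -5/31, 5/31]
R4 ← R4 + (3/38)·R3: [0, 0, 0, 0]
R5 ← R5 + (5/38)·R3: [0, 0, 0, 0]
Echelon form has 3 nonzero rows, so rank(A) = 3.
The rank gives the maximum number of linearly independent columns: 3.

3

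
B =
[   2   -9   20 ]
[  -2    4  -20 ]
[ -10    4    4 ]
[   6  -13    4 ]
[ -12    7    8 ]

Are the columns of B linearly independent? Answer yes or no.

yes

Row reduce B to echelon form.
R2 ← R2 + R1: [0, -5, 0]
R3 ← R3 + (5)·R1: [0, -41, 104]
R4 ← R4 − (3)·R1: [0, 14, -56]
R5 ← R5 + (6)·R1: [0, -47, 128]
R3 ← R3 − (41/5)·R2: [0, 0, 104]
R4 ← R4 + (14/5)·R2: [0, 0, -56]
R5 ← R5 − (47/5)·R2: [0, 0, 128]
R4 ← R4 + (7/13)·R3: [0, 0, 0]
R5 ← R5 − (16/13)·R3: [0, 0, 0]
3 pivots among 3 columns.
Every column is a pivot column, so the columns are linearly independent.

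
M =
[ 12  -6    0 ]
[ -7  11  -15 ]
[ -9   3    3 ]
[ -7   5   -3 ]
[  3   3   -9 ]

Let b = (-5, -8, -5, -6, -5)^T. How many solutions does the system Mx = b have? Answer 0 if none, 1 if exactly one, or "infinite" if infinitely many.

0

Row reduce the augmented matrix [M | b].
R2 ← R2 + (7/12)·R1: [0, 15/2, -15, -131/12]
R3 ← R3 + (3/4)·R1: [0, -3/2, 3, -35/4]
R4 ← R4 + (7/12)·R1: [0, 3/2, -3, -107/12]
R5 ← R5 − (1/4)·R1: [0, 9/2, -9, -15/4]
R3 ← R3 + (1/5)·R2: [0, 0, 0, -164/15]
R4 ← R4 − (1/5)·R2: [0, 0, 0, -101/15]
R5 ← R5 − (3/5)·R2: [0, 0, 0, 14/5]
R4 ← R4 − (101/164)·R3: [0, 0, 0, 0]
R5 ← R5 + (21/82)·R3: [0, 0, 0, 0]
The echelon form has 3 nonzero rows; the last pivot sits in the augmented column, so rank(M) = 2 but rank([M|b]) = 3.
Since the ranks differ, the system is inconsistent.
It has no solutions.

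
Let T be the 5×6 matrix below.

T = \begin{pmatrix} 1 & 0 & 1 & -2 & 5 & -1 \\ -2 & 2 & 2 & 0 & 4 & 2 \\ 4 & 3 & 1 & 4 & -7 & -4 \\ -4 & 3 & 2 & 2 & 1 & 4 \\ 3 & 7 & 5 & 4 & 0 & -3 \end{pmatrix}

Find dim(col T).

3

Row reduce to echelon form.
R2 ← R2 + (2)·R1: [0, 2, 4, -4, 14, 0]
R3 ← R3 − (4)·R1: [0, 3, -3, 12, -27, 0]
R4 ← R4 + (4)·R1: [0, 3, 6, -6, 21, 0]
R5 ← R5 − (3)·R1: [0, 7, 2, 10, -15, 0]
R3 ← R3 − (3/2)·R2: [0, 0, -9, 18, -48, 0]
R4 ← R4 − (3/2)·R2: [0, 0, 0, 0, 0, 0]
R5 ← R5 − (7/2)·R2: [0, 0, -12, 24, -64, 0]
R5 ← R5 − (4/3)·R3: [0, 0, 0, 0, 0, 0]
Echelon form has 3 nonzero rows, so rank(T) = 3.
The column space has dimension equal to the rank: 3.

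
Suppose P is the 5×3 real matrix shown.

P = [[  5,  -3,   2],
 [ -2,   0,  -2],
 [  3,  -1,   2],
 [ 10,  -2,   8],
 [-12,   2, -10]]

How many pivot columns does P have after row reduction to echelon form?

Row reduce to echelon form.
R2 ← R2 + (2/5)·R1: [0, -6/5, -6/5]
R3 ← R3 − (3/5)·R1: [0, 4/5, 4/5]
R4 ← R4 − (2)·R1: [0, 4, 4]
R5 ← R5 + (12/5)·R1: [0, -26/5, -26/5]
R3 ← R3 + (2/3)·R2: [0, 0, 0]
R4 ← R4 + (10/3)·R2: [0, 0, 0]
R5 ← R5 − (13/3)·R2: [0, 0, 0]
Echelon form has 2 nonzero rows, so rank(P) = 2.
Each nonzero row contributes one pivot column: 2 pivot columns.

2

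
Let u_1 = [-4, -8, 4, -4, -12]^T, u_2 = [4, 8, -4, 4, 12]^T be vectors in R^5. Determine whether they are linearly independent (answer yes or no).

Form the matrix with these vectors as rows and row reduce.
R2 ← R2 + R1: [0, 0, 0, 0, 0]
1 nonzero row, so the 2 vectors span a space of dimension 1.
Since 1 < 2, the vectors are linearly dependent.

no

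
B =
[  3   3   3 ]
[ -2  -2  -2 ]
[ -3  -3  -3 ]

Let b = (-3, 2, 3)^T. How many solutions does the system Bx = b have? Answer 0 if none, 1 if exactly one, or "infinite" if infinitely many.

Row reduce the augmented matrix [B | b].
R2 ← R2 + (2/3)·R1: [0, 0, 0, 0]
R3 ← R3 + R1: [0, 0, 0, 0]
The echelon form has 1 nonzero rows, and every pivot lies in the first 3 columns, so rank(B) = rank([B|b]) = 1.
The system is consistent.
rank = 1 < 3 unknowns, so there are infinitely many solutions.

infinite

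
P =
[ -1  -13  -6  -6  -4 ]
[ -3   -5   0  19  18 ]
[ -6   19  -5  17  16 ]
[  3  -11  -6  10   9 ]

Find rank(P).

Row reduce to echelon form.
R2 ← R2 − (3)·R1: [0, 34, 18, 37, 30]
R3 ← R3 − (6)·R1: [0, 97, 31, 53, 40]
R4 ← R4 + (3)·R1: [0, -50, -24, -8, -3]
R3 ← R3 − (97/34)·R2: [0, 0, -346/17, -1787/34, -775/17]
R4 ← R4 + (25/17)·R2: [0, 0, 42/17, 789/17, 699/17]
R4 ← R4 + (21/173)·R3: [0, 0, 0, 13851/346, 6156/173]
Echelon form has 4 nonzero rows, so rank(P) = 4.

4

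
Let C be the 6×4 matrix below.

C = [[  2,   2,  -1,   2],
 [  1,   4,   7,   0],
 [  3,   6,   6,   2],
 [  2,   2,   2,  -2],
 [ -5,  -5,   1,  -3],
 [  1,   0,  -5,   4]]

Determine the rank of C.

3

Row reduce to echelon form.
R2 ← R2 − (1/2)·R1: [0, 3, 15/2, -1]
R3 ← R3 − (3/2)·R1: [0, 3, 15/2, -1]
R4 ← R4 − R1: [0, 0, 3, -4]
R5 ← R5 + (5/2)·R1: [0, 0, -3/2, 2]
R6 ← R6 − (1/2)·R1: [0, -1, -9/2, 3]
R3 ← R3 − R2: [0, 0, 0, 0]
R6 ← R6 + (1/3)·R2: [0, 0, -2, 8/3]
Swap R3 ↔ R4
R5 ← R5 + (1/2)·R3: [0, 0, 0, 0]
R6 ← R6 + (2/3)·R3: [0, 0, 0, 0]
Echelon form has 3 nonzero rows, so rank(C) = 3.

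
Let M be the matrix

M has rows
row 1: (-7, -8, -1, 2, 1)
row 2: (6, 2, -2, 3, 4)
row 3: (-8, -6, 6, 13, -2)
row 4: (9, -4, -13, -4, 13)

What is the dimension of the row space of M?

Row reduce to echelon form.
R2 ← R2 + (6/7)·R1: [0, -34/7, -20/7, 33/7, 34/7]
R3 ← R3 − (8/7)·R1: [0, 22/7, 50/7, 75/7, -22/7]
R4 ← R4 + (9/7)·R1: [0, -100/7, -100/7, -10/7, 100/7]
R3 ← R3 + (11/17)·R2: [0, 0, 90/17, 234/17, 0]
R4 ← R4 − (50/17)·R2: [0, 0, -100/17, -260/17, 0]
R4 ← R4 + (10/9)·R3: [0, 0, 0, 0, 0]
Echelon form has 3 nonzero rows, so rank(M) = 3.
The row space has dimension equal to the rank: 3.

3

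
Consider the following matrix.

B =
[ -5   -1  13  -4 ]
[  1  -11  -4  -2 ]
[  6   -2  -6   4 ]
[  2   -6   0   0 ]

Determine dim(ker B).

1

Row reduce to echelon form.
R2 ← R2 + (1/5)·R1: [0, -56/5, -7/5, -14/5]
R3 ← R3 + (6/5)·R1: [0, -16/5, 48/5, -4/5]
R4 ← R4 + (2/5)·R1: [0, -32/5, 26/5, -8/5]
R3 ← R3 − (2/7)·R2: [0, 0, 10, 0]
R4 ← R4 − (4/7)·R2: [0, 0, 6, 0]
R4 ← R4 − (3/5)·R3: [0, 0, 0, 0]
3 nonzero rows, so rank(B) = 3.
B has 4 columns; by rank–nullity, nullity = 4 − 3 = 1.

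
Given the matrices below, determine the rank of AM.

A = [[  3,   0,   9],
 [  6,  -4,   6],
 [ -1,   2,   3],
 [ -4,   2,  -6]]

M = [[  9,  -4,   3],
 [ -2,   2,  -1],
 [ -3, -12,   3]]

First compute AM:
[[  0, -120,  36],
 [ 44, -104,  40],
 [-22, -28,   4],
 [-22,  92, -32]]
Now row reduce the product.
Swap R1 ↔ R2
R3 ← R3 + (1/2)·R1: [0, -80, 24]
R4 ← R4 + (1/2)·R1: [0, 40, -12]
R3 ← R3 − (2/3)·R2: [0, 0, 0]
R4 ← R4 + (1/3)·R2: [0, 0, 0]
2 nonzero rows, so rank(AM) = 2.

2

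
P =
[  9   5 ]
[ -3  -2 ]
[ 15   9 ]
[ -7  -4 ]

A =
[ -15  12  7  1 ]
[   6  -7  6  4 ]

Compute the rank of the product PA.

First compute PA:
[[-105,  73,  93,  29],
 [ 33, -22, -33, -11],
 [-171, 117, 159,  51],
 [ 81, -56, -73, -23]]
Now row reduce the product.
R2 ← R2 + (11/35)·R1: [0, 33/35, -132/35, -66/35]
R3 ← R3 − (57/35)·R1: [0, -66/35, 264/35, 132/35]
R4 ← R4 + (27/35)·R1: [0, 11/35, -44/35, -22/35]
R3 ← R3 + (2)·R2: [0, 0, 0, 0]
R4 ← R4 − (1/3)·R2: [0, 0, 0, 0]
2 nonzero rows, so rank(PA) = 2.

2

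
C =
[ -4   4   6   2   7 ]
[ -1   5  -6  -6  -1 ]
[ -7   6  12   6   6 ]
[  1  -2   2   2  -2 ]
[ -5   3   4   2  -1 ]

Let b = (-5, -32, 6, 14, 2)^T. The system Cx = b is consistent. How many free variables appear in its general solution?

0

Row reduce the augmented matrix [C | b].
R2 ← R2 − (1/4)·R1: [0, 4, -15/2, -13/2, -11/4, -123/4]
R3 ← R3 − (7/4)·R1: [0, -1, 3/2, 5/2, -25/4, 59/4]
R4 ← R4 + (1/4)·R1: [0, -1, 7/2, 5/2, -1/4, 51/4]
R5 ← R5 − (5/4)·R1: [0, -2, -7/2, -1/2, -39/4, 33/4]
R3 ← R3 + (1/4)·R2: [0, 0, -3/8, 7/8, -111/16, 113/16]
R4 ← R4 + (1/4)·R2: [0, 0, 13/8, 7/8, -15/16, 81/16]
R5 ← R5 + (1/2)·R2: [0, 0, -29/4, -15/4, -89/8, -57/8]
R4 ← R4 + (13/3)·R3: [0, 0, 0, 14/3, -31, 107/3]
R5 ← R5 − (58/3)·R3: [0, 0, 0, -62/3, 123, -431/3]
R5 ← R5 + (31/7)·R4: [0, 0, 0, 0, -100/7, 100/7]
The echelon form has 5 nonzero rows, and every pivot lies in the first 5 columns, so rank(C) = rank([C|b]) = 5.
The system is consistent.
Free variables = (unknowns) − (rank) = 5 − 5 = 0.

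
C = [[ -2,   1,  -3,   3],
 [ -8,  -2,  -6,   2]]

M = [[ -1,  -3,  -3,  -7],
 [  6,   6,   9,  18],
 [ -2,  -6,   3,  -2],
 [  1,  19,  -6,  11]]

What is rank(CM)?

First compute CM:
[[ 17,  87, -12,  71],
 [ 10,  86, -24,  54]]
Now row reduce the product.
R2 ← R2 − (10/17)·R1: [0, 592/17, -288/17, 208/17]
2 nonzero rows, so rank(CM) = 2.

2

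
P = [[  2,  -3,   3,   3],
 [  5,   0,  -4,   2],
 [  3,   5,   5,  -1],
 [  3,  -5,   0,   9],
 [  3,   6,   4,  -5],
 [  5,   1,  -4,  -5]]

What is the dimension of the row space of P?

Row reduce to echelon form.
R2 ← R2 − (5/2)·R1: [0, 15/2, -23/2, -11/2]
R3 ← R3 − (3/2)·R1: [0, 19/2, 1/2, -11/2]
R4 ← R4 − (3/2)·R1: [0, -1/2, -9/2, 9/2]
R5 ← R5 − (3/2)·R1: [0, 21/2, -1/2, -19/2]
R6 ← R6 − (5/2)·R1: [0, 17/2, -23/2, -25/2]
R3 ← R3 − (19/15)·R2: [0, 0, 226/15, 22/15]
R4 ← R4 + (1/15)·R2: [0, 0, -79/15, 62/15]
R5 ← R5 − (7/5)·R2: [0, 0, 78/5, -9/5]
R6 ← R6 − (17/15)·R2: [0, 0, 23/15, -94/15]
R4 ← R4 + (79/226)·R3: [0, 0, 0, 525/113]
R5 ← R5 − (117/113)·R3: [0, 0, 0, -375/113]
R6 ← R6 − (23/226)·R3: [0, 0, 0, -725/113]
R5 ← R5 + (5/7)·R4: [0, 0, 0, 0]
R6 ← R6 + (29/21)·R4: [0, 0, 0, 0]
Echelon form has 4 nonzero rows, so rank(P) = 4.
The row space has dimension equal to the rank: 4.

4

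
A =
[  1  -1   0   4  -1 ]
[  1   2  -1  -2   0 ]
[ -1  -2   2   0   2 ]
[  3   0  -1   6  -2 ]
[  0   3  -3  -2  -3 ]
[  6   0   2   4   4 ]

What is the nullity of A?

Row reduce to echelon form.
R2 ← R2 − R1: [0, 3, -1, -6, 1]
R3 ← R3 + R1: [0, -3, 2, 4, 1]
R4 ← R4 − (3)·R1: [0, 3, -1, -6, 1]
R6 ← R6 − (6)·R1: [0, 6, 2, -20, 10]
R3 ← R3 + R2: [0, 0, 1, -2, 2]
R4 ← R4 − R2: [0, 0, 0, 0, 0]
R5 ← R5 − R2: [0, 0, -2, 4, -4]
R6 ← R6 − (2)·R2: [0, 0, 4, -8, 8]
R5 ← R5 + (2)·R3: [0, 0, 0, 0, 0]
R6 ← R6 − (4)·R3: [0, 0, 0, 0, 0]
3 nonzero rows, so rank(A) = 3.
A has 5 columns; by rank–nullity, nullity = 5 − 3 = 2.

2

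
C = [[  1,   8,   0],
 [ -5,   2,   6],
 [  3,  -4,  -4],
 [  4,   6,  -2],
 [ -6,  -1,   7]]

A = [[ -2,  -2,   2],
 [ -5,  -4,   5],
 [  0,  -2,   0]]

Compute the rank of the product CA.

2

First compute CA:
[[-42, -34,  42],
 [  0, -10,   0],
 [ 14,  18, -14],
 [-38, -28,  38],
 [ 17,   2, -17]]
Now row reduce the product.
R3 ← R3 + (1/3)·R1: [0, 20/3, 0]
R4 ← R4 − (19/21)·R1: [0, 58/21, 0]
R5 ← R5 + (17/42)·R1: [0, -247/21, 0]
R3 ← R3 + (2/3)·R2: [0, 0, 0]
R4 ← R4 + (29/105)·R2: [0, 0, 0]
R5 ← R5 − (247/210)·R2: [0, 0, 0]
2 nonzero rows, so rank(CA) = 2.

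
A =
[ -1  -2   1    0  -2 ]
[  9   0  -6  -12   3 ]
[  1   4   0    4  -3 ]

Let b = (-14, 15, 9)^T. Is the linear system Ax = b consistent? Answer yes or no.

yes

Row reduce the augmented matrix [A | b].
R2 ← R2 + (9)·R1: [0, -18, 3, -12, -15, -111]
R3 ← R3 + R1: [0, 2, 1, 4, -5, -5]
R3 ← R3 + (1/9)·R2: [0, 0, 4/3, 8/3, -20/3, -52/3]
The echelon form has 3 nonzero rows, and every pivot lies in the first 5 columns, so rank(A) = rank([A|b]) = 3.
The system is consistent.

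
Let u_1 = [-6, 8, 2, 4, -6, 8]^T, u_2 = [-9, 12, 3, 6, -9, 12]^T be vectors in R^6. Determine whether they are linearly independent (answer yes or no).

Form the matrix with these vectors as rows and row reduce.
R2 ← R2 − (3/2)·R1: [0, 0, 0, 0, 0, 0]
1 nonzero row, so the 2 vectors span a space of dimension 1.
Since 1 < 2, the vectors are linearly dependent.

no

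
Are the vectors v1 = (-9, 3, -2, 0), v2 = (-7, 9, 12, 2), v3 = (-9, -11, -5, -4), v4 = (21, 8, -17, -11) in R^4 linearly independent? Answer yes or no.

Form the matrix with these vectors as rows and row reduce.
R2 ← R2 − (7/9)·R1: [0, 20/3, 122/9, 2]
R3 ← R3 − R1: [0, -14, -3, -4]
R4 ← R4 + (7/3)·R1: [0, 15, -65/3, -11]
R3 ← R3 + (21/10)·R2: [0, 0, 382/15, 1/5]
R4 ← R4 − (9/4)·R2: [0, 0, -313/6, -31/2]
R4 ← R4 + (1565/764)·R3: [0, 0, 0, -11529/764]
4 nonzero rows, so the 4 vectors span a space of dimension 4.
Since 4 = 4, the vectors are linearly independent.

yes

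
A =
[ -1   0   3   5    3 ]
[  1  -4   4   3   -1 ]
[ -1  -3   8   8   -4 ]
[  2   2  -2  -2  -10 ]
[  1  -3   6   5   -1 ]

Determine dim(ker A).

0

Row reduce to echelon form.
R2 ← R2 + R1: [0, -4, 7, 8, 2]
R3 ← R3 − R1: [0, -3, 5, 3, -7]
R4 ← R4 + (2)·R1: [0, 2, 4, 8, -4]
R5 ← R5 + R1: [0, -3, 9, 10, 2]
R3 ← R3 − (3/4)·R2: [0, 0, -1/4, -3, -17/2]
R4 ← R4 + (1/2)·R2: [0, 0, 15/2, 12, -3]
R5 ← R5 − (3/4)·R2: [0, 0, 15/4, 4, 1/2]
R4 ← R4 + (30)·R3: [0, 0, 0, -78, -258]
R5 ← R5 + (15)·R3: [0, 0, 0, -41, -127]
R5 ← R5 − (41/78)·R4: [0, 0, 0, 0, 112/13]
5 nonzero rows, so rank(A) = 5.
A has 5 columns; by rank–nullity, nullity = 5 − 5 = 0.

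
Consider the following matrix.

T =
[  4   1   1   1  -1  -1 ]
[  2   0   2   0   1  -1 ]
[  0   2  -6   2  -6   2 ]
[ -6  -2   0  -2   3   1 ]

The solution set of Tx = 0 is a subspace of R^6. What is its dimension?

4

Row reduce to echelon form.
R2 ← R2 − (1/2)·R1: [0, -1/2, 3/2, -1/2, 3/2, -1/2]
R4 ← R4 + (3/2)·R1: [0, -1/2, 3/2, -1/2, 3/2, -1/2]
R3 ← R3 + (4)·R2: [0, 0, 0, 0, 0, 0]
R4 ← R4 − R2: [0, 0, 0, 0, 0, 0]
2 nonzero rows, so rank(T) = 2.
T has 6 columns; by rank–nullity, nullity = 6 − 2 = 4.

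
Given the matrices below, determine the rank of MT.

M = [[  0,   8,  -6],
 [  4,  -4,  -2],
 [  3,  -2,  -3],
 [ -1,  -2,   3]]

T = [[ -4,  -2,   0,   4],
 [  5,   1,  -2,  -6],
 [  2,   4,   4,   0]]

2

First compute MT:
[[ 28, -16, -40, -48],
 [-40, -20,   0,  40],
 [-28, -20,  -8,  24],
 [  0,  12,  16,   8]]
Now row reduce the product.
R2 ← R2 + (10/7)·R1: [0, -300/7, -400/7, -200/7]
R3 ← R3 + R1: [0, -36, -48, -24]
R3 ← R3 − (21/25)·R2: [0, 0, 0, 0]
R4 ← R4 + (7/25)·R2: [0, 0, 0, 0]
2 nonzero rows, so rank(MT) = 2.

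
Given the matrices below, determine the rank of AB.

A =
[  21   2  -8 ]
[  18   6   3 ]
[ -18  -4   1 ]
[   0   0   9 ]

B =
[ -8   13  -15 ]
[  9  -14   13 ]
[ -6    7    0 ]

3

First compute AB:
[[-102, 189, -289],
 [-108, 171, -192],
 [102, -171, 218],
 [-54,  63,   0]]
Now row reduce the product.
R2 ← R2 − (18/17)·R1: [0, -495/17, 114]
R3 ← R3 + R1: [0, 18, -71]
R4 ← R4 − (9/17)·R1: [0, -630/17, 153]
R3 ← R3 + (34/55)·R2: [0, 0, -29/55]
R4 ← R4 − (14/11)·R2: [0, 0, 87/11]
R4 ← R4 + (15)·R3: [0, 0, 0]
3 nonzero rows, so rank(AB) = 3.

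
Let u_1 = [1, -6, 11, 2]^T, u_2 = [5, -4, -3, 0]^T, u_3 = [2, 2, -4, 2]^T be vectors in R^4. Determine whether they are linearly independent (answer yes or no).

Form the matrix with these vectors as rows and row reduce.
R2 ← R2 − (5)·R1: [0, 26, -58, -10]
R3 ← R3 − (2)·R1: [0, 14, -26, -2]
R3 ← R3 − (7/13)·R2: [0, 0, 68/13, 44/13]
3 nonzero rows, so the 3 vectors span a space of dimension 3.
Since 3 = 3, the vectors are linearly independent.

yes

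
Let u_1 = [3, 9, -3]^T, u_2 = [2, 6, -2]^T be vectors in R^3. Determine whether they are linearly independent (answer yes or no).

no

Form the matrix with these vectors as rows and row reduce.
R2 ← R2 − (2/3)·R1: [0, 0, 0]
1 nonzero row, so the 2 vectors span a space of dimension 1.
Since 1 < 2, the vectors are linearly dependent.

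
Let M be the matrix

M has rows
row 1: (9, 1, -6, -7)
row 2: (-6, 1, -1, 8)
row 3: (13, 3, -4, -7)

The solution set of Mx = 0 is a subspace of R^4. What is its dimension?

1

Row reduce to echelon form.
R2 ← R2 + (2/3)·R1: [0, 5/3, -5, 10/3]
R3 ← R3 − (13/9)·R1: [0, 14/9, 14/3, 28/9]
R3 ← R3 − (14/15)·R2: [0, 0, 28/3, 0]
3 nonzero rows, so rank(M) = 3.
M has 4 columns; by rank–nullity, nullity = 4 − 3 = 1.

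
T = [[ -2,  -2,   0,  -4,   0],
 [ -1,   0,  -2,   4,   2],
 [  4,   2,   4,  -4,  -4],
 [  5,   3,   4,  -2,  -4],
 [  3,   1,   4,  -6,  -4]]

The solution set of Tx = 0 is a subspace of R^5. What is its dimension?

3

Row reduce to echelon form.
R2 ← R2 − (1/2)·R1: [0, 1, -2, 6, 2]
R3 ← R3 + (2)·R1: [0, -2, 4, -12, -4]
R4 ← R4 + (5/2)·R1: [0, -2, 4, -12, -4]
R5 ← R5 + (3/2)·R1: [0, -2, 4, -12, -4]
R3 ← R3 + (2)·R2: [0, 0, 0, 0, 0]
R4 ← R4 + (2)·R2: [0, 0, 0, 0, 0]
R5 ← R5 + (2)·R2: [0, 0, 0, 0, 0]
2 nonzero rows, so rank(T) = 2.
T has 5 columns; by rank–nullity, nullity = 5 − 2 = 3.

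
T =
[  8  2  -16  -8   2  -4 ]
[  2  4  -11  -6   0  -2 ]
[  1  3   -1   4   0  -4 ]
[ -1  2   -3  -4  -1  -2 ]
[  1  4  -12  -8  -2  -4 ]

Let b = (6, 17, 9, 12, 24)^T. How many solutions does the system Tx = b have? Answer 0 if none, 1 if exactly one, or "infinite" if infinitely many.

Row reduce the augmented matrix [T | b].
R2 ← R2 − (1/4)·R1: [0, 7/2, -7, -4, -1/2, -1, 31/2]
R3 ← R3 − (1/8)·R1: [0, 11/4, 1, 5, -1/4, -7/2, 33/4]
R4 ← R4 + (1/8)·R1: [0, 9/4, -5, -5, -3/4, -5/2, 51/4]
R5 ← R5 − (1/8)·R1: [0, 15/4, -10, -7, -9/4, -7/2, 93/4]
R3 ← R3 − (11/14)·R2: [0, 0, 13/2, 57/7, 1/7, -19/7, -55/14]
R4 ← R4 − (9/14)·R2: [0, 0, -1/2, -17/7, -3/7, -13/7, 39/14]
R5 ← R5 − (15/14)·R2: [0, 0, -5/2, -19/7, -12/7, -17/7, 93/14]
R4 ← R4 + (1/13)·R3: [0, 0, 0, -164/91, -38/91, -188/91, 226/91]
R5 ← R5 + (5/13)·R3: [0, 0, 0, 38/91, -151/91, -316/91, 467/91]
R5 ← R5 + (19/82)·R4: [0, 0, 0, 0, -72/41, -162/41, 234/41]
The echelon form has 5 nonzero rows, and every pivot lies in the first 6 columns, so rank(T) = rank([T|b]) = 5.
The system is consistent.
rank = 5 < 6 unknowns, so there are infinitely many solutions.

infinite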